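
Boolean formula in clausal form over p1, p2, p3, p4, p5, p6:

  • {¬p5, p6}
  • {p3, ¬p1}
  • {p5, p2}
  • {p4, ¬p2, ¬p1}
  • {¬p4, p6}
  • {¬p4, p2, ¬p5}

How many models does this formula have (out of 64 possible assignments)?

15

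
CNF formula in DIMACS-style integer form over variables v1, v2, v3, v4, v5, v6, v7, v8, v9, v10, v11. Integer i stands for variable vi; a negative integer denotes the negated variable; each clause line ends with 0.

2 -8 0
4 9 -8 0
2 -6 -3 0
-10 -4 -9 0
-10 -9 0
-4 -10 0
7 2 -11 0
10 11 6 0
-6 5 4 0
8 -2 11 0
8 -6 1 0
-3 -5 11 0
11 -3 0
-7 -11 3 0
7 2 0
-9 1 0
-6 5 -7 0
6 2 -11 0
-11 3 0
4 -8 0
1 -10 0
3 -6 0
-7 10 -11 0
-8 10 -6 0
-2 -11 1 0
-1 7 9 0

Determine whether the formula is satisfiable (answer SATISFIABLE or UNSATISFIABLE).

SATISFIABLE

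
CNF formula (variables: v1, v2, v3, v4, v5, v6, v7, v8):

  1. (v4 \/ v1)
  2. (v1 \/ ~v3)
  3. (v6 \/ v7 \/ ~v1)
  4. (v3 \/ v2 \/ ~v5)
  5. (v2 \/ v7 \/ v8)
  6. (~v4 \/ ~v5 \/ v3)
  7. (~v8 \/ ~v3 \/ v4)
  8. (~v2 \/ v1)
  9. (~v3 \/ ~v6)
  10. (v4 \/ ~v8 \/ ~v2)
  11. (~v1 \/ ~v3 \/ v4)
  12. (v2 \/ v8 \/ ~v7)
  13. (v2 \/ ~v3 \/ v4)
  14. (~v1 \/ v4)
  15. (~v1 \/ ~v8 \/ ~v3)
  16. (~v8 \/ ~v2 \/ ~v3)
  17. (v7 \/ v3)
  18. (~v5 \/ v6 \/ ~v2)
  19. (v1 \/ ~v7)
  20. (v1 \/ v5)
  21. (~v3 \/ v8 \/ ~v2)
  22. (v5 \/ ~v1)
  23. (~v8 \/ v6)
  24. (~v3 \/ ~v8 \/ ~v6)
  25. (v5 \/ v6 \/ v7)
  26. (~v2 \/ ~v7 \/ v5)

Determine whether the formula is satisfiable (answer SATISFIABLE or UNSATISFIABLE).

v3 = True:
  propagation gives v1=True, v6=False, v7=True, v4=True; an empty clause results — contradiction.
v3 = False:
  propagation gives v7=True, v1=True, v4=True, v5=False; an empty clause results — contradiction.
Every branch closes, so no satisfying assignment exists.

UNSATISFIABLE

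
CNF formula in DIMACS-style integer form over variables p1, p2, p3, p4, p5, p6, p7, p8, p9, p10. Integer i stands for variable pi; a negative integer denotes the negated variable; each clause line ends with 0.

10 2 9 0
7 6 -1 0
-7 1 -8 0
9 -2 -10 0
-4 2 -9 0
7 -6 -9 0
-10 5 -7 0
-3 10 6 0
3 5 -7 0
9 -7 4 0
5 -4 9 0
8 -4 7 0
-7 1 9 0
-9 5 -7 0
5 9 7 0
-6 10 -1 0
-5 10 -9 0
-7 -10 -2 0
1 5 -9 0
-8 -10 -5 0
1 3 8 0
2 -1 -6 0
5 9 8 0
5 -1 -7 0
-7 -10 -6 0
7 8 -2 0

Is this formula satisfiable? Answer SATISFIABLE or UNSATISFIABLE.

SATISFIABLE

Try p1 = False.
For the remaining variables, p2 = True, p3 = True, p4 = True, p5 = True, p6 = True, p7 = False, p8 = True, p9 = False, p10 = False works.
So p1=False, p2=True, p3=True, p4=True, p5=True, p6=True, p7=False, p8=True, p9=False, p10=False is a satisfying assignment.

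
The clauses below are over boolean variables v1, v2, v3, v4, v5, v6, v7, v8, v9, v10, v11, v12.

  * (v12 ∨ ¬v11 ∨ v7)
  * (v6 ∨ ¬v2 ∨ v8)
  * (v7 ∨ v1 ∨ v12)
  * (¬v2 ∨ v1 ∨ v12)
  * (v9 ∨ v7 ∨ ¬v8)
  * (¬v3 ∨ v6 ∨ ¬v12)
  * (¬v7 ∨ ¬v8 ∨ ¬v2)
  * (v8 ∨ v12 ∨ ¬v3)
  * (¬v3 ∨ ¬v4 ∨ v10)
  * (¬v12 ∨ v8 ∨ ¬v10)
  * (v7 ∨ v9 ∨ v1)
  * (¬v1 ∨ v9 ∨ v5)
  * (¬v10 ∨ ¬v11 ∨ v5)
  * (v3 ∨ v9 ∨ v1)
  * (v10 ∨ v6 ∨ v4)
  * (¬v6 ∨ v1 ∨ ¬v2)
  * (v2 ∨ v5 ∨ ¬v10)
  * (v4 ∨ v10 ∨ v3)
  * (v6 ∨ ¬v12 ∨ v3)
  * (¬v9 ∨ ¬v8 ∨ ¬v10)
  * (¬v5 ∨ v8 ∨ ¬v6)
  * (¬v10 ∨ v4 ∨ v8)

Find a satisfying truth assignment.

v11 occurs only negated in the remaining clauses — set v11 = False.
Try v1 = True.
The remaining clauses are satisfied by v2 = False, v3 = False, v4 = True, v5 = True, v6 = False, v7 = False, v8 = False, v9 = False, v10 = False, v12 = False.

v1=1  v2=0  v3=0  v4=1  v5=1  v6=0  v7=0  v8=0  v9=0  v10=0  v11=0  v12=0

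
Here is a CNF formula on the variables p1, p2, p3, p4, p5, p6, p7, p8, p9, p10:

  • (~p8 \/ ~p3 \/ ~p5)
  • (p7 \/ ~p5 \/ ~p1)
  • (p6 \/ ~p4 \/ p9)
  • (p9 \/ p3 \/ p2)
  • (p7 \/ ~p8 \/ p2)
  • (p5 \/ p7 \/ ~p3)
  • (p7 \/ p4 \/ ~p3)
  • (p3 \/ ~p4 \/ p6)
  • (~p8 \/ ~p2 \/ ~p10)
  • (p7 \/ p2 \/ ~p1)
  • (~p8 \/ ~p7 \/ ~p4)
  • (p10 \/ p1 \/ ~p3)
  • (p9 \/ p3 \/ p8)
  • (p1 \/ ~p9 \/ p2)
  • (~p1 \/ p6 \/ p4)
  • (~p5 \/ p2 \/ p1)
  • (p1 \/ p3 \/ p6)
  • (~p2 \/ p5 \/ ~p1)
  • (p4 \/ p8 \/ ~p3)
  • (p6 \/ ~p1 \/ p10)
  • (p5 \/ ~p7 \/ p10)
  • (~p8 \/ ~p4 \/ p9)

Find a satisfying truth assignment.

Pure literal: p6 appears only positively; assign p6 = True.
Branch on p1: take p1 = True.
The remaining clauses are satisfied by p2 = False, p3 = True, p4 = False, p5 = False, p7 = True, p8 = True, p9 = True, p10 = True.
Check each clause:
  1. (~p5 \/ ~p3 \/ ~p8) — ~p5 is true.
  2. (~p1 \/ ~p5 \/ p7) — ~p5 is true.
  3. (p6 \/ ~p4 \/ p9) — p9 is true.
  4. (p3 \/ p2 \/ p9) — p9 is true.
  5. (p2 \/ ~p8 \/ p7) — p7 is true.
  6. (~p3 \/ p7 \/ p5) — p7 is true.
  7. (p7 \/ p4 \/ ~p3) — p7 is true.
  8. (p6 \/ p3 \/ ~p4) — p3 is true.
  9. (~p8 \/ ~p2 \/ ~p10) — ~p2 is true.
  10. (~p1 \/ p2 \/ p7) — p7 is true.
  11. (~p4 \/ ~p8 \/ ~p7) — ~p4 is true.
  12. (p1 \/ ~p3 \/ p10) — p1 is true.
  13. (p8 \/ p9 \/ p3) — p8 is true.
  14. (p2 \/ p1 \/ ~p9) — p1 is true.
  15. (~p1 \/ p4 \/ p6) — p6 is true.
  16. (p1 \/ ~p5 \/ p2) — p1 is true.
  17. (p1 \/ p3 \/ p6) — p1 is true.
  18. (~p1 \/ ~p2 \/ p5) — ~p2 is true.
  19. (p8 \/ ~p3 \/ p4) — p8 is true.
  20. (p10 \/ ~p1 \/ p6) — p10 is true.
  21. (~p7 \/ p10 \/ p5) — p10 is true.
  22. (~p8 \/ ~p4 \/ p9) — p9 is true.

p1=1, p2=0, p3=1, p4=0, p5=0, p6=1, p7=1, p8=1, p9=1, p10=1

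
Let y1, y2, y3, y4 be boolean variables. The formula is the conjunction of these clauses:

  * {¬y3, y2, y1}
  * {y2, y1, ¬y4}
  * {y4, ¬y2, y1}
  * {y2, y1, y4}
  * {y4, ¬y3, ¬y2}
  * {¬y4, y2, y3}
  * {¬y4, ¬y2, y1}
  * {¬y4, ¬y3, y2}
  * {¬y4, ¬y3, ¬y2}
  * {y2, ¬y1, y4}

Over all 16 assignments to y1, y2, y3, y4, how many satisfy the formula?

2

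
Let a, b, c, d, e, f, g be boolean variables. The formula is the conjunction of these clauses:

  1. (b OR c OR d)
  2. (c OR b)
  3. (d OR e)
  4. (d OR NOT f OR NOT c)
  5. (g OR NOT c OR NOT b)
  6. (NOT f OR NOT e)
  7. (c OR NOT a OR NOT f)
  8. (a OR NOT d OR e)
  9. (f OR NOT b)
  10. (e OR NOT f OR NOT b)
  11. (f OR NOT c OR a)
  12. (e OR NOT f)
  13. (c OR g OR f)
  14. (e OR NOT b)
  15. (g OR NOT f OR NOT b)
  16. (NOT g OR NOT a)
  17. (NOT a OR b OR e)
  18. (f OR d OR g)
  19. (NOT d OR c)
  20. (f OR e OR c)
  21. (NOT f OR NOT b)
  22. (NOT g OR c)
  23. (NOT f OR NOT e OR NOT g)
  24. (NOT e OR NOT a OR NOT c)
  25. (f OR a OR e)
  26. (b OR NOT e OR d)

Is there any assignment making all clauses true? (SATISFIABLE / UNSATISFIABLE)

f = True:
  propagation gives e=False; an empty clause results — contradiction.
f = False:
  propagation gives b=False, c=True, a=True, g=False; an empty clause results — contradiction.
Every branch closes, so no satisfying assignment exists.

UNSATISFIABLE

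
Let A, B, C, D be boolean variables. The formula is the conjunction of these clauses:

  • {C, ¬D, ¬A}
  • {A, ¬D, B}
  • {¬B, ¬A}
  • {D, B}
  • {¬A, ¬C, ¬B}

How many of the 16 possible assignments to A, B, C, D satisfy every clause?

The models are:
  A=0 B=1 C=0 D=0
  A=0 B=1 C=0 D=1
  A=0 B=1 C=1 D=0
  A=0 B=1 C=1 D=1
  A=1 B=0 C=1 D=1
Count: 5.

5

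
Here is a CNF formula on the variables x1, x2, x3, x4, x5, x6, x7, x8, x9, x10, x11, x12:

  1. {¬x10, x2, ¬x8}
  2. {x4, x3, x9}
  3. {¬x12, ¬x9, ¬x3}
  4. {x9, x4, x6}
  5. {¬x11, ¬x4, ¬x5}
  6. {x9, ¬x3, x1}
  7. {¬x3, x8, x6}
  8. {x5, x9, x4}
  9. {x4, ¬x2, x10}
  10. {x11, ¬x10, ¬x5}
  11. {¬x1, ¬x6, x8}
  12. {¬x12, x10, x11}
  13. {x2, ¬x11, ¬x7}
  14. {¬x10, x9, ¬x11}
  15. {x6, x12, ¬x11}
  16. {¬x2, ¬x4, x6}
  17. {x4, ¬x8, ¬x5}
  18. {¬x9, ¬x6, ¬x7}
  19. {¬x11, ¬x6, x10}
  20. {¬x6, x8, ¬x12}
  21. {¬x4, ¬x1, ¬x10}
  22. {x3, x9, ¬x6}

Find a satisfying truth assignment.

x1 = True, x2 = False, x3 = False, x4 = False, x5 = False, x6 = False, x7 = False, x8 = False, x9 = True, x10 = False, x11 = True, x12 = True

Check each clause:
  1. {¬x10, x2, ¬x8} — ¬x8 is true.
  2. {x3, x4, x9} — x9 is true.
  3. {¬x9, ¬x12, ¬x3} — ¬x3 is true.
  4. {x9, x4, x6} — x9 is true.
  5. {¬x11, ¬x5, ¬x4} — ¬x5 is true.
  6. {x9, ¬x3, x1} — x1 is true.
  7. {¬x3, x8, x6} — ¬x3 is true.
  8. {x5, x9, x4} — x9 is true.
  9. {¬x2, x10, x4} — ¬x2 is true.
  10. {¬x5, ¬x10, x11} — x11 is true.
  11. {x8, ¬x1, ¬x6} — ¬x6 is true.
  12. {x11, x10, ¬x12} — x11 is true.
  13. {¬x11, ¬x7, x2} — ¬x7 is true.
  14. {x9, ¬x11, ¬x10} — x9 is true.
  15. {x6, ¬x11, x12} — x12 is true.
  16. {¬x4, x6, ¬x2} — ¬x4 is true.
  17. {¬x5, ¬x8, x4} — ¬x8 is true.
  18. {¬x6, ¬x7, ¬x9} — ¬x7 is true.
  19. {x10, ¬x6, ¬x11} — ¬x6 is true.
  20. {¬x6, ¬x12, x8} — ¬x6 is true.
  21. {¬x1, ¬x10, ¬x4} — ¬x4 is true.
  22. {x3, ¬x6, x9} — x9 is true.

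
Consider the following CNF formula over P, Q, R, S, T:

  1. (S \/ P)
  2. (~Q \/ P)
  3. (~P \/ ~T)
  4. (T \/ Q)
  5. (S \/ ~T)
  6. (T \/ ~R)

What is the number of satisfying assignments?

The models are:
  P=F Q=F R=F S=T T=T
  P=F Q=F R=T S=T T=T
  P=T Q=T R=F S=F T=F
  P=T Q=T R=F S=T T=F
Count: 4.

4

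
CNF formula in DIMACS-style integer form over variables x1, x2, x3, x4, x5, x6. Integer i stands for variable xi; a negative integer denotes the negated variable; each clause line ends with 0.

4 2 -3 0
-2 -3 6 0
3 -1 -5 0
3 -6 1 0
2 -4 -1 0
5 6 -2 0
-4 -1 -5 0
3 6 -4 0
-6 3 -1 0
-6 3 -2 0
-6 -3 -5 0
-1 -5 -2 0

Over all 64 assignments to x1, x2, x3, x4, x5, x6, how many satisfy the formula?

11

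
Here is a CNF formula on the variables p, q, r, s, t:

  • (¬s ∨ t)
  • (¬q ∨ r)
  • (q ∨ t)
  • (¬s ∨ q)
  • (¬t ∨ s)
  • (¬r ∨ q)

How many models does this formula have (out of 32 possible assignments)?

4

Satisfying assignments:
  p=F q=T r=T s=F t=F
  p=F q=T r=T s=T t=T
  p=T q=T r=T s=F t=F
  p=T q=T r=T s=T t=T
Count: 4.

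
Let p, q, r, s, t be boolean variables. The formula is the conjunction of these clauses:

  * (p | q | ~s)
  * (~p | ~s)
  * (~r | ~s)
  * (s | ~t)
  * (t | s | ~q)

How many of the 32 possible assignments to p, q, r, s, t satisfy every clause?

Satisfying assignments:
  p=0 q=0 r=0 s=0 t=0
  p=0 q=0 r=1 s=0 t=0
  p=0 q=1 r=0 s=1 t=0
  p=0 q=1 r=0 s=1 t=1
  p=1 q=0 r=0 s=0 t=0
  p=1 q=0 r=1 s=0 t=0
That's 6 in total.

6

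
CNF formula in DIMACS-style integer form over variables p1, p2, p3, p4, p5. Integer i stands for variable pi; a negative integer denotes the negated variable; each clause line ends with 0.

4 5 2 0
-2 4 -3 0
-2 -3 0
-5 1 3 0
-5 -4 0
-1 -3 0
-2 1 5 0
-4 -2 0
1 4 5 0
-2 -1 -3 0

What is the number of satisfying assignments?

Satisfying assignments:
  p1=F p2=F p3=F p4=T p5=F
  p1=F p2=F p3=T p4=F p5=T
  p1=F p2=F p3=T p4=T p5=F
  p1=T p2=F p3=F p4=F p5=T
  p1=T p2=F p3=F p4=T p5=F
  p1=T p2=T p3=F p4=F p5=F
  p1=T p2=T p3=F p4=F p5=T
Count: 7.

7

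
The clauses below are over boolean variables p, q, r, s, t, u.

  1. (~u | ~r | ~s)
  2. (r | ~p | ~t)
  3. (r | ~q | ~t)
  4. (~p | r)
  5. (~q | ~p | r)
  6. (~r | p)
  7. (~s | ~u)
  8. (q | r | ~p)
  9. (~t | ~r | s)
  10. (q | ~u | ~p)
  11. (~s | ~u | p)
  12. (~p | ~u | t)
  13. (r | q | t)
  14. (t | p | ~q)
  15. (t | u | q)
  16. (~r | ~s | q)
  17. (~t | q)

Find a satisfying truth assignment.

p=True, q=True, r=True, s=True, t=False, u=False

Try p = True.
  then r is forced to True.
Branch on q: take q = True.
For the remaining variables, s = True, t = False, u = False works.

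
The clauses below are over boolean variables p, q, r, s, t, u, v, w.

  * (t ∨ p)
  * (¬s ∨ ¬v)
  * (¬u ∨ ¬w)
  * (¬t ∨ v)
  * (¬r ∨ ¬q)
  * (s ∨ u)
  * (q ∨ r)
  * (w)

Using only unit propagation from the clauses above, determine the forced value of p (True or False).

True

Unit clause (w) sets w = True.
In (¬u ∨ ¬w), ¬w is now false; ¬u must hold, so u = False.
From (u ∨ s) and u = False: s = True.
In (¬v ∨ ¬s), ¬s is now false; ¬v must hold, so v = False.
From (¬t ∨ v) and v = False: t = False.
(p ∨ t) with t = False leaves only p, so p = True.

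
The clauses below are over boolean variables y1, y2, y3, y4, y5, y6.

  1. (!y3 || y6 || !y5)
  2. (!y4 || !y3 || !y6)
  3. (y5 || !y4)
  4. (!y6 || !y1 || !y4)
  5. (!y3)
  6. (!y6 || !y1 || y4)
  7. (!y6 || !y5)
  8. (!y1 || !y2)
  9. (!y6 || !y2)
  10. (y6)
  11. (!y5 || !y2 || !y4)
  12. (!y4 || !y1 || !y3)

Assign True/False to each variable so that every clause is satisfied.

y1 = False  y2 = False  y3 = False  y4 = False  y5 = False  y6 = True

Check each clause:
  1. (!y5 || y6 || !y3) — !y5 is true.
  2. (!y4 || !y3 || !y6) — !y4 is true.
  3. (!y4 || y5) — !y4 is true.
  4. (!y4 || !y6 || !y1) — !y4 is true.
  5. (!y3) — !y3 is true.
  6. (!y1 || y4 || !y6) — !y1 is true.
  7. (!y5 || !y6) — !y5 is true.
  8. (!y2 || !y1) — !y2 is true.
  9. (!y2 || !y6) — !y2 is true.
  10. (y6) — y6 is true.
  11. (!y2 || !y5 || !y4) — !y5 is true.
  12. (!y1 || !y3 || !y4) — !y4 is true.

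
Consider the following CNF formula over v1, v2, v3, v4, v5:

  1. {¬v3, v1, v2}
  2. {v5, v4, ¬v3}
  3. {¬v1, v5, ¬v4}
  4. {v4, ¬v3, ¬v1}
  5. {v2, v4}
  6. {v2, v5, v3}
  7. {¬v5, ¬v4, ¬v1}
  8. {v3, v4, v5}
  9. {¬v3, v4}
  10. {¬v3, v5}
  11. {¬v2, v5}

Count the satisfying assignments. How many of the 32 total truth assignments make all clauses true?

5

The models are:
  v1=0 v2=0 v3=0 v4=1 v5=1
  v1=0 v2=1 v3=0 v4=0 v5=1
  v1=0 v2=1 v3=0 v4=1 v5=1
  v1=0 v2=1 v3=1 v4=1 v5=1
  v1=1 v2=1 v3=0 v4=0 v5=1
That's 5 in total.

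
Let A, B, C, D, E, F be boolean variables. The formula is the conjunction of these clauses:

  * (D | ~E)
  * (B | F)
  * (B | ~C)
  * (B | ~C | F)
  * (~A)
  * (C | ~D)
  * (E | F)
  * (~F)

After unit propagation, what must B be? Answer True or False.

True

Unit clause (~A) sets A = False.
Unit clause (~F) sets F = False.
(B | F) with F = False leaves only B, so B = True.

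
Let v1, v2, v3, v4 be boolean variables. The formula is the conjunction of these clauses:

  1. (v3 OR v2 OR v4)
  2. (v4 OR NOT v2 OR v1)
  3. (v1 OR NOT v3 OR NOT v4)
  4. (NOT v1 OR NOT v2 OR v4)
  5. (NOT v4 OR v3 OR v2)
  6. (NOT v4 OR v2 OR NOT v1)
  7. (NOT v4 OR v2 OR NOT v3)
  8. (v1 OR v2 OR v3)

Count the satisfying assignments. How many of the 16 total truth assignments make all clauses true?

Satisfying assignments:
  v1=F v2=F v3=T v4=F
  v1=F v2=T v3=F v4=T
  v1=T v2=F v3=T v4=F
  v1=T v2=T v3=F v4=T
  v1=T v2=T v3=T v4=T
That's 5 in total.

5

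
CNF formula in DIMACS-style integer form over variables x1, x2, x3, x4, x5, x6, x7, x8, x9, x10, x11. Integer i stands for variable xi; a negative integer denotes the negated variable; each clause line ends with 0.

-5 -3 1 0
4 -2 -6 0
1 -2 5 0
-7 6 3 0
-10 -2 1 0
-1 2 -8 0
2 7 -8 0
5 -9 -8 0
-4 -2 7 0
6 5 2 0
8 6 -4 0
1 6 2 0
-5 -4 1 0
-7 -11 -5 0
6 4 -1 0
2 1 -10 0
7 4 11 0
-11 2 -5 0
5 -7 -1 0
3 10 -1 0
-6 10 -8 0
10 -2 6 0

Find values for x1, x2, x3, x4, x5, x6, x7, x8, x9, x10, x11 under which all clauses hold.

x9 occurs only negated in the remaining clauses — set x9 = False.
Set x1 = False and propagate.
The remaining clauses are satisfied by x2 = False, x3 = True, x4 = False, x5 = False, x6 = True, x7 = False, x8 = False, x10 = False, x11 = True.
Check each clause:
  1. {x1, ¬x5, ¬x3} — ¬x5 is true.
  2. {¬x6, ¬x2, x4} — ¬x2 is true.
  3. {x5, ¬x2, x1} — ¬x2 is true.
  4. {x6, ¬x7, x3} — ¬x7 is true.
  5. {¬x10, x1, ¬x2} — ¬x2 is true.
  6. {¬x8, ¬x1, x2} — ¬x8 is true.
  7. {x7, ¬x8, x2} — ¬x8 is true.
  8. {x5, ¬x9, ¬x8} — ¬x8 is true.
  9. {¬x4, ¬x2, x7} — ¬x4 is true.
  10. {x2, x5, x6} — x6 is true.
  11. {x6, ¬x4, x8} — ¬x4 is true.
  12. {x1, x6, x2} — x6 is true.
  13. {¬x4, ¬x5, x1} — ¬x5 is true.
  14. {¬x11, ¬x5, ¬x7} — ¬x7 is true.
  15. {¬x1, x4, x6} — ¬x1 is true.
  16. {x2, x1, ¬x10} — ¬x10 is true.
  17. {x7, x11, x4} — x11 is true.
  18. {¬x11, x2, ¬x5} — ¬x5 is true.
  19. {x5, ¬x7, ¬x1} — ¬x7 is true.
  20. {¬x1, x10, x3} — x3 is true.
  21. {x10, ¬x8, ¬x6} — ¬x8 is true.
  22. {x6, ¬x2, x10} — x6 is true.

x1=0, x2=0, x3=1, x4=0, x5=0, x6=1, x7=0, x8=0, x9=0, x10=0, x11=1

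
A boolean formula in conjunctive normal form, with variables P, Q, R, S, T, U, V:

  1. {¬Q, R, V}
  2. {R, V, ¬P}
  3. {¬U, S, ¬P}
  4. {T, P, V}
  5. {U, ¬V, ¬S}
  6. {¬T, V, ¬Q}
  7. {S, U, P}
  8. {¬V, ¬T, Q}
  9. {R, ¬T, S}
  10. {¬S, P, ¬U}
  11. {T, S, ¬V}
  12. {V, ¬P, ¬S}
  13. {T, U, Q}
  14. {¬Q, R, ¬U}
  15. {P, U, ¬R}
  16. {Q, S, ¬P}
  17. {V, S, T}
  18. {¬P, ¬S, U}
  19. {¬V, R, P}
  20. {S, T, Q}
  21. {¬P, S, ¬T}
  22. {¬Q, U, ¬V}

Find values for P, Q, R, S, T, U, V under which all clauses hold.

P = False  Q = False  R = False  S = True  T = True  U = False  V = False

Check each clause:
  1. {¬Q, R, V} — ¬Q is true.
  2. {¬P, R, V} — ¬P is true.
  3. {S, ¬U, ¬P} — ¬U is true.
  4. {P, V, T} — T is true.
  5. {¬S, U, ¬V} — ¬V is true.
  6. {¬Q, V, ¬T} — ¬Q is true.
  7. {S, P, U} — S is true.
  8. {¬V, ¬T, Q} — ¬V is true.
  9. {S, ¬T, R} — S is true.
  10. {P, ¬S, ¬U} — ¬U is true.
  11. {T, S, ¬V} — ¬V is true.
  12. {V, ¬P, ¬S} — ¬P is true.
  13. {T, Q, U} — T is true.
  14. {¬U, ¬Q, R} — ¬U is true.
  15. {¬R, P, U} — ¬R is true.
  16. {S, ¬P, Q} — S is true.
  17. {T, S, V} — S is true.
  18. {U, ¬S, ¬P} — ¬P is true.
  19. {¬V, P, R} — ¬V is true.
  20. {T, S, Q} — S is true.
  21. {¬T, ¬P, S} — S is true.
  22. {¬Q, U, ¬V} — ¬V is true.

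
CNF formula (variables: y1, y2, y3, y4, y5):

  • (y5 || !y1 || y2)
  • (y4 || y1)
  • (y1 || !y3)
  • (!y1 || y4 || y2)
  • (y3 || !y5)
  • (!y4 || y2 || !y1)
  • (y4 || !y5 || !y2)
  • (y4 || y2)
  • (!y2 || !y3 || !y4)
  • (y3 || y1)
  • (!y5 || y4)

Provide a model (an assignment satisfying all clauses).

y1=True  y2=True  y3=False  y4=True  y5=False

Try y1 = True.
Try y2 = True.
For the remaining variables, y3 = False, y4 = True, y5 = False works.
Every clause has at least one true literal under this assignment.
Check each clause:
  1. (!y1 || y2 || y5) — y2 is true.
  2. (y4 || y1) — y1 is true.
  3. (!y3 || y1) — y1 is true.
  4. (y2 || !y1 || y4) — y2 is true.
  5. (!y5 || y3) — !y5 is true.
  6. (y2 || !y1 || !y4) — y2 is true.
  7. (y4 || !y5 || !y2) — !y5 is true.
  8. (y4 || y2) — y2 is true.
  9. (!y2 || !y4 || !y3) — !y3 is true.
  10. (y1 || y3) — y1 is true.
  11. (y4 || !y5) — !y5 is true.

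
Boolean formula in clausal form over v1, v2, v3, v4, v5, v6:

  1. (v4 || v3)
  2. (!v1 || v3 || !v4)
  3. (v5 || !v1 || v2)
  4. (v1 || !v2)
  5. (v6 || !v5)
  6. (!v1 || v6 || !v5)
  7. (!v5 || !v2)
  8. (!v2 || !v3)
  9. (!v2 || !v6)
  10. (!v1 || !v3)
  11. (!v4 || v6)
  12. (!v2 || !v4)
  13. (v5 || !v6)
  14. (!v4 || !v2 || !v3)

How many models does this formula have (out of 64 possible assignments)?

4

Satisfying assignments:
  v1=0 v2=0 v3=0 v4=1 v5=1 v6=1
  v1=0 v2=0 v3=1 v4=0 v5=0 v6=0
  v1=0 v2=0 v3=1 v4=0 v5=1 v6=1
  v1=0 v2=0 v3=1 v4=1 v5=1 v6=1
Count: 4.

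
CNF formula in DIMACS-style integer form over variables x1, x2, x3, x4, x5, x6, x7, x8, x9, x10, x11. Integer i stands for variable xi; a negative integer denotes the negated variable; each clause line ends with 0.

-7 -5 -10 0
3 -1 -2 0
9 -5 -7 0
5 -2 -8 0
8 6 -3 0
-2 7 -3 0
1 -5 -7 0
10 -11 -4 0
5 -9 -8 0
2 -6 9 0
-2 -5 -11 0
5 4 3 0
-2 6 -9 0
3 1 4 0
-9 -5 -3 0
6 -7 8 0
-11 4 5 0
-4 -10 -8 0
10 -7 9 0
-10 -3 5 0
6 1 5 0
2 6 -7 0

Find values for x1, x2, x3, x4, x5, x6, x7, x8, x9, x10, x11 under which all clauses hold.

x11 occurs only negated in the remaining clauses — set x11 = False.
Branch on x1: take x1 = True.
The remaining clauses are satisfied by x2 = False, x3 = False, x4 = True, x5 = True, x6 = True, x7 = False, x8 = False, x9 = True, x10 = True.

x1=True, x2=False, x3=False, x4=True, x5=True, x6=True, x7=False, x8=False, x9=True, x10=True, x11=False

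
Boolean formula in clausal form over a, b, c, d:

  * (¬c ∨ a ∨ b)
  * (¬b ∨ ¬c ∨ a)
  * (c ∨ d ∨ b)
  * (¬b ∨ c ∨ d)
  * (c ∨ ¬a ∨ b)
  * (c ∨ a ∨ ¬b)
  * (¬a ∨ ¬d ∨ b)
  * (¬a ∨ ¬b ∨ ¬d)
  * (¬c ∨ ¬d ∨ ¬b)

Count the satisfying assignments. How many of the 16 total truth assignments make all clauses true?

3

Satisfying assignments:
  a=F b=F c=F d=T
  a=T b=F c=T d=F
  a=T b=T c=T d=F
Count: 3.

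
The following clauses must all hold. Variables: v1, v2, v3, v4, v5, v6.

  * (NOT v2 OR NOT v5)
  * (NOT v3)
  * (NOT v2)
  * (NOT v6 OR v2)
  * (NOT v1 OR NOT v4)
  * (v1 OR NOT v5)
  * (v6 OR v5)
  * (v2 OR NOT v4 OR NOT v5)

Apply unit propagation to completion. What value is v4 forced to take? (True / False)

False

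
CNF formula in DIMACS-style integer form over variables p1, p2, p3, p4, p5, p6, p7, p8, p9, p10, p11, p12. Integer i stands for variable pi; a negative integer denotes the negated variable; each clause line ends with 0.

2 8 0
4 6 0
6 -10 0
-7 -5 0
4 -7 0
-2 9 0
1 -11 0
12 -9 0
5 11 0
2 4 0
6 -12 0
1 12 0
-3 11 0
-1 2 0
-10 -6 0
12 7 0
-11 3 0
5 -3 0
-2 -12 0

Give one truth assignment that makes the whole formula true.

p1=False, p2=False, p3=False, p4=True, p5=True, p6=True, p7=False, p8=True, p9=False, p10=False, p11=False, p12=True

Check each clause:
  1. (p8 OR p2) — p8 is true.
  2. (p4 OR p6) — p4 is true.
  3. (p6 OR NOT p10) — NOT p10 is true.
  4. (NOT p7 OR NOT p5) — NOT p7 is true.
  5. (p4 OR NOT p7) — NOT p7 is true.
  6. (NOT p2 OR p9) — NOT p2 is true.
  7. (NOT p11 OR p1) — NOT p11 is true.
  8. (p12 OR NOT p9) — p12 is true.
  9. (p11 OR p5) — p5 is true.
  10. (p2 OR p4) — p4 is true.
  11. (p6 OR NOT p12) — p6 is true.
  12. (p1 OR p12) — p12 is true.
  13. (NOT p3 OR p11) — NOT p3 is true.
  14. (NOT p1 OR p2) — NOT p1 is true.
  15. (NOT p10 OR NOT p6) — NOT p10 is true.
  16. (p12 OR p7) — p12 is true.
  17. (p3 OR NOT p11) — NOT p11 is true.
  18. (NOT p3 OR p5) — NOT p3 is true.
  19. (NOT p12 OR NOT p2) — NOT p2 is true.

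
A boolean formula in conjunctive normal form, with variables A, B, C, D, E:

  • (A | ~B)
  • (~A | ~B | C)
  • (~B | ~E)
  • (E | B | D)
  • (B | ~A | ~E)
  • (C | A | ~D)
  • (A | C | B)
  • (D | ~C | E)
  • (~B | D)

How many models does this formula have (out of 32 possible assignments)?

Satisfying assignments:
  A=0 B=0 C=1 D=0 E=1
  A=0 B=0 C=1 D=1 E=0
  A=0 B=0 C=1 D=1 E=1
  A=1 B=0 C=0 D=1 E=0
  A=1 B=0 C=1 D=1 E=0
  A=1 B=1 C=1 D=1 E=0
Count: 6.

6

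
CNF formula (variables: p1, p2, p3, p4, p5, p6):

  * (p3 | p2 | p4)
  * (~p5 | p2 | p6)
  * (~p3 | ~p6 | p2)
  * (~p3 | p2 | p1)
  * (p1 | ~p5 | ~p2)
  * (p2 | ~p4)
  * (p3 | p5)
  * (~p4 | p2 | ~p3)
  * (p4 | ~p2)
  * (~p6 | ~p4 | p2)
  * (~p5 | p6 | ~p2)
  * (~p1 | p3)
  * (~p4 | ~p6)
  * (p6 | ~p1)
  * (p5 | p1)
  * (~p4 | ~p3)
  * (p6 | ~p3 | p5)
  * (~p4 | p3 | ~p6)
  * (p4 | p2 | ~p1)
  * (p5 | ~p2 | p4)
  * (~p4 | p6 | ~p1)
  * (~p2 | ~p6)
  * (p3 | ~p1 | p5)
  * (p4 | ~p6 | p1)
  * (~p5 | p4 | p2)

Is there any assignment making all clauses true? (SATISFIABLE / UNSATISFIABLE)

p2 = True:
  propagation gives p4=True, p6=False, p5=False, p3=True; an empty clause results — contradiction.
p2 = False:
  propagation gives p4=False, p3=True, p6=False, p5=False; an empty clause results — contradiction.
Every branch closes, so no satisfying assignment exists.

UNSATISFIABLE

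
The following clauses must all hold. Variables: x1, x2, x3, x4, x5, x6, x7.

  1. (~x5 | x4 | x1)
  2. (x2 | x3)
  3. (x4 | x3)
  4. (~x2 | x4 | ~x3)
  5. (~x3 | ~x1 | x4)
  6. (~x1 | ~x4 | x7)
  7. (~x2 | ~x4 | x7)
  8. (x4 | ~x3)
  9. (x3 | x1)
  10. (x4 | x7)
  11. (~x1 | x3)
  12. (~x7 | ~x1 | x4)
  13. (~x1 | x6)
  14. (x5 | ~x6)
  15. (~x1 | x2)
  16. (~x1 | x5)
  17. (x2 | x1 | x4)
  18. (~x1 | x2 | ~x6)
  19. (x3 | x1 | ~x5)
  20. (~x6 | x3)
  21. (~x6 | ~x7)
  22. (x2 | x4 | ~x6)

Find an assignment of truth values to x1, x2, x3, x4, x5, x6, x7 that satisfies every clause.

Set x1 = False and propagate.
  then x3 is forced to True.
  then x4 is forced to True.
The remaining clauses are satisfied by x2 = False, x5 = False, x6 = False, x7 = False.
Every clause has at least one true literal under this assignment.
Check each clause:
  1. (x4 | ~x5 | x1) — ~x5 is true.
  2. (x3 | x2) — x3 is true.
  3. (x3 | x4) — x3 is true.
  4. (~x2 | x4 | ~x3) — x4 is true.
  5. (x4 | ~x1 | ~x3) — x4 is true.
  6. (x7 | ~x1 | ~x4) — ~x1 is true.
  7. (x7 | ~x4 | ~x2) — ~x2 is true.
  8. (x4 | ~x3) — x4 is true.
  9. (x1 | x3) — x3 is true.
  10. (x7 | x4) — x4 is true.
  11. (~x1 | x3) — x3 is true.
  12. (~x1 | x4 | ~x7) — ~x7 is true.
  13. (~x1 | x6) — ~x1 is true.
  14. (~x6 | x5) — ~x6 is true.
  15. (x2 | ~x1) — ~x1 is true.
  16. (x5 | ~x1) — ~x1 is true.
  17. (x1 | x4 | x2) — x4 is true.
  18. (~x1 | ~x6 | x2) — ~x6 is true.
  19. (x3 | x1 | ~x5) — x3 is true.
  20. (x3 | ~x6) — ~x6 is true.
  21. (~x7 | ~x6) — ~x7 is true.
  22. (~x6 | x2 | x4) — ~x6 is true.

x1=F, x2=F, x3=T, x4=T, x5=F, x6=F, x7=F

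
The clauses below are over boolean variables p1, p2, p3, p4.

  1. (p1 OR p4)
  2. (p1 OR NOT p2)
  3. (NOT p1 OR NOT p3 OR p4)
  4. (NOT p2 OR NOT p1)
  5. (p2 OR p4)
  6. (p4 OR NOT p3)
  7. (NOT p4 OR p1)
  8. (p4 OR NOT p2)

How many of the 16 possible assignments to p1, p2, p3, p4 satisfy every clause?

Satisfying assignments:
  p1=T p2=F p3=F p4=T
  p1=T p2=F p3=T p4=T
Count: 2.

2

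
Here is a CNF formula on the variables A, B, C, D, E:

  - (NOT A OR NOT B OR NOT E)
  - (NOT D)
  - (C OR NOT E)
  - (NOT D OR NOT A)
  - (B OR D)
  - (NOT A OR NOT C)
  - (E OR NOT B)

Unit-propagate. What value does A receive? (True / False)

Unit clause (NOT D) sets D = False.
From (D OR B) and D = False: B = True.
(NOT B OR E): since B = True, the clause reduces to (E). E = True.
From (NOT A OR NOT B OR NOT E) and E = True, B = True: A = False.

False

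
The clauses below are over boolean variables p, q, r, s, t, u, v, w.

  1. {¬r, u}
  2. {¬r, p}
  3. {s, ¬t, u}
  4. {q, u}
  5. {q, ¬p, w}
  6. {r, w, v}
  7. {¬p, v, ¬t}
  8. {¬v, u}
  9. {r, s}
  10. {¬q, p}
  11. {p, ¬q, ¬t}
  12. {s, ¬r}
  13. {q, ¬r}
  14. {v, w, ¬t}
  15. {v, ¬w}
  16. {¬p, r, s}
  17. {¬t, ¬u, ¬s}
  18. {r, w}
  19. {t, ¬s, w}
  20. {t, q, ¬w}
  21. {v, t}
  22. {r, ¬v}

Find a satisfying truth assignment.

p=T, q=T, r=T, s=T, t=F, u=T, v=T, w=T

Branch on p: take p = True.
Branch on q: take q = True.
The remaining clauses are satisfied by r = True, s = True, t = False, u = True, v = True, w = True.
Every clause has at least one true literal under this assignment.
Check each clause:
  1. {u, ¬r} — u is true.
  2. {¬r, p} — p is true.
  3. {u, s, ¬t} — ¬t is true.
  4. {q, u} — q is true.
  5. {q, w, ¬p} — w is true.
  6. {r, v, w} — w is true.
  7. {v, ¬t, ¬p} — ¬t is true.
  8. {u, ¬v} — u is true.
  9. {r, s} — r is true.
  10. {p, ¬q} — p is true.
  11. {¬q, ¬t, p} — p is true.
  12. {s, ¬r} — s is true.
  13. {¬r, q} — q is true.
  14. {v, ¬t, w} — w is true.
  15. {v, ¬w} — v is true.
  16. {¬p, r, s} — r is true.
  17. {¬s, ¬t, ¬u} — ¬t is true.
  18. {w, r} — w is true.
  19. {t, w, ¬s} — w is true.
  20. {t, ¬w, q} — q is true.
  21. {v, t} — v is true.
  22. {¬v, r} — r is true.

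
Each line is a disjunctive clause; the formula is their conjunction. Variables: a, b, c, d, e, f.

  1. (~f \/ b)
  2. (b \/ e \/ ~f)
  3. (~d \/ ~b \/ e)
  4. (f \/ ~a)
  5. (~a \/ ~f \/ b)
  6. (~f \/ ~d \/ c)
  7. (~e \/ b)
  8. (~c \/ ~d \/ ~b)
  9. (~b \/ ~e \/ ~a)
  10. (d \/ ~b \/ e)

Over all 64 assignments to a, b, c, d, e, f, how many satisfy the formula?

9

Split on b, then e.
  b=1, e=1: 5 of the 16 assignments to (a,c,d,f) work.
  b=1, e=0: a clause becomes empty — 0.
  b=0, e=1: a clause becomes empty — 0.
  b=0, e=0: remaining (a,c,d,f) ∈ {(0,0,0,0); (0,0,1,0); (0,1,0,0); (0,1,1,0)} — 4.
Total: 5 + 0 + 0 + 4 = 9.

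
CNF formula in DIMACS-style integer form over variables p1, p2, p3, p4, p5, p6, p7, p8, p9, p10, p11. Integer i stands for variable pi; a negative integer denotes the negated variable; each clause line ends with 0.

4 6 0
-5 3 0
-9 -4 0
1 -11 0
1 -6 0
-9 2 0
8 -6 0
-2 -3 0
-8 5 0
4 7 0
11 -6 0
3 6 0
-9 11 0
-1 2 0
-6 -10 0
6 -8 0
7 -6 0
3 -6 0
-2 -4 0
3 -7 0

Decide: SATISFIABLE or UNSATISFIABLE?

SATISFIABLE

p9 occurs only negated in the remaining clauses — set p9 = False.
Try p1 = False.
  then p11 is forced to False.
  then p6 is forced to False.
  then p4 is forced to True.
  then p3 is forced to True.
  then p2 is forced to False.
  then p8 is forced to False.
p5, p7, p10 are now unconstrained; take p5 = True, p7 = True, p10 = True.
Every clause has at least one true literal under this assignment.
So p1 = 0, p2 = 0, p3 = 1, p4 = 1, p5 = 1, p6 = 0, p7 = 1, p8 = 0, p9 = 0, p10 = 1, p11 = 0 is a satisfying assignment.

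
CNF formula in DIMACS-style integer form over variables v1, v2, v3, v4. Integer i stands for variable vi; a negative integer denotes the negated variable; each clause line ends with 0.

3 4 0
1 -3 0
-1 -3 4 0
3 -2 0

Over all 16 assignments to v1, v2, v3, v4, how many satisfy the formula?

Satisfying assignments:
  v1=F v2=F v3=F v4=T
  v1=T v2=F v3=F v4=T
  v1=T v2=F v3=T v4=T
  v1=T v2=T v3=T v4=T
That's 4 in total.

4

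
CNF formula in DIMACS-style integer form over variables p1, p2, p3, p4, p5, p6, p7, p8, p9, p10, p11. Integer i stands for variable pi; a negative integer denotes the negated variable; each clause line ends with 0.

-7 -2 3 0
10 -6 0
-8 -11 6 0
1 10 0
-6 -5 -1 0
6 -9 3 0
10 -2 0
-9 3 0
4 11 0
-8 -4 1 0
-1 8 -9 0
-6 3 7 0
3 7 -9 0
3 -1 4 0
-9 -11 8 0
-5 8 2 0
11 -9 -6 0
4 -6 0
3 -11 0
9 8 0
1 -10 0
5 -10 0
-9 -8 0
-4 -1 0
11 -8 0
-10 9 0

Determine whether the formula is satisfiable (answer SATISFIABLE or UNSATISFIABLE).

UNSATISFIABLE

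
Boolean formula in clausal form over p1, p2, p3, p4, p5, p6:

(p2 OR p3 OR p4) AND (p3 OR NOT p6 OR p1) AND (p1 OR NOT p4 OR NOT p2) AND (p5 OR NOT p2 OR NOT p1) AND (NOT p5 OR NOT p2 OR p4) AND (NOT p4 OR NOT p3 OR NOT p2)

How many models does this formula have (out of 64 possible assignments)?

27

Case analysis on p2 and p4:
  p2=T, p4=T: remaining (p1,p3,p5,p6) ∈ {(T,F,T,F); (T,F,T,T)} — 2.
  p2=T, p4=F: remaining (p1,p3,p5,p6) ∈ {(F,F,F,F); (F,T,F,F); (F,T,F,T)} — 3.
  p2=F, p4=T: p5 free; 7 ways for (p1,p3,p6) × 2^1 = 14.
  p2=F, p4=F: forces p3=T; p1, p5, p6 free → 2^3 = 8.
Total: 2 + 3 + 14 + 8 = 27.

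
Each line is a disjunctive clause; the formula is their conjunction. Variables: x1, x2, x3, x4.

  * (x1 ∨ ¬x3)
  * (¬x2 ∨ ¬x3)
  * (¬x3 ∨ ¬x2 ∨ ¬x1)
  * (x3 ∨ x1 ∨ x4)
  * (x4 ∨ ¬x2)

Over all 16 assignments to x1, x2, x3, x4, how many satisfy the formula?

7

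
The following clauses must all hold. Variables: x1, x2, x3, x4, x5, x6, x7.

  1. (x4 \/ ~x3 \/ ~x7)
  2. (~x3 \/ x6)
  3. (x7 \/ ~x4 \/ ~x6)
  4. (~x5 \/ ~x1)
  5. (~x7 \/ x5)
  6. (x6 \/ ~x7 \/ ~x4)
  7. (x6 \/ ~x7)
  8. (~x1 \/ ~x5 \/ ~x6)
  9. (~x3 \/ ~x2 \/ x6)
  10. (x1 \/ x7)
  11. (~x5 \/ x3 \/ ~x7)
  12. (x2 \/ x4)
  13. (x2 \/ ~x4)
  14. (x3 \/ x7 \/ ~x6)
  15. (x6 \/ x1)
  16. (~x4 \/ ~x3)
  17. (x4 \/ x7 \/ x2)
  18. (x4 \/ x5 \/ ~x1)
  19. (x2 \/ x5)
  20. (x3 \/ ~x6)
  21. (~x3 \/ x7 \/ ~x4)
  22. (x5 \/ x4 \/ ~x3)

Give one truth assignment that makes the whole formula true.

x1=True, x2=True, x3=False, x4=True, x5=False, x6=False, x7=False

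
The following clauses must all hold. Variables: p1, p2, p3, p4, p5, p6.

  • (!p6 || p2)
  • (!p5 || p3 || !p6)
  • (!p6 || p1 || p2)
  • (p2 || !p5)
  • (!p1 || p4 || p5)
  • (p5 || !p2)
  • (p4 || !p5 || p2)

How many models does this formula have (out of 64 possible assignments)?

18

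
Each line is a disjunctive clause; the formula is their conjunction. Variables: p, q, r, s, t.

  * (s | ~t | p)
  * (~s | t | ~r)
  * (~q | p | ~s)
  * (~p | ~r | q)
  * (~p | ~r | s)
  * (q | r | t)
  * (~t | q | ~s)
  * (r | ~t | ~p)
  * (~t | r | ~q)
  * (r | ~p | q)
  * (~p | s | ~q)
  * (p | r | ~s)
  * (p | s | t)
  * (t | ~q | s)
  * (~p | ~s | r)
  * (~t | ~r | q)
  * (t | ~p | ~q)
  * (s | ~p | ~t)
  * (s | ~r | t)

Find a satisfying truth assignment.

Try p = True.
Try q = True.
  then s is forced to True.
  then r is forced to True.
  then t is forced to True.

p=1, q=1, r=1, s=1, t=1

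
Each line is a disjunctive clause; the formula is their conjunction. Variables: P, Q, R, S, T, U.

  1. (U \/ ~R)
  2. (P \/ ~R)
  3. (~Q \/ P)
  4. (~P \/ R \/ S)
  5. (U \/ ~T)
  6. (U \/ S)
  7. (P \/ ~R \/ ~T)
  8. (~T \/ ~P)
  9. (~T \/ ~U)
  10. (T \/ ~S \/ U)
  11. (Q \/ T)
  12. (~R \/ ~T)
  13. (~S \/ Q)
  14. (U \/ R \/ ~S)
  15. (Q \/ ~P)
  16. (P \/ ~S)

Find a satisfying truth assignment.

Set P = True and propagate.
  then T is forced to False.
  then Q is forced to True.
Set R = True and propagate.
  then U is forced to True.
S is now unconstrained; take S = False.

P = 1, Q = 1, R = 1, S = 0, T = 0, U = 1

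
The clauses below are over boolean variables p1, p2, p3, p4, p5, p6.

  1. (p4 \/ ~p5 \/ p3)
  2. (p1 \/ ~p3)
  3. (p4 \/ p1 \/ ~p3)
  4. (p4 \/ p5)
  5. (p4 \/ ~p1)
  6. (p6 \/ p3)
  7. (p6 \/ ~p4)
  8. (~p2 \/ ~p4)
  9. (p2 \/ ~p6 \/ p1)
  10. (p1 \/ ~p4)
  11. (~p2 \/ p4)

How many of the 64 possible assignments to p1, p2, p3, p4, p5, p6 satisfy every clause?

4

The models are:
  p1=1 p2=0 p3=0 p4=1 p5=0 p6=1
  p1=1 p2=0 p3=0 p4=1 p5=1 p6=1
  p1=1 p2=0 p3=1 p4=1 p5=0 p6=1
  p1=1 p2=0 p3=1 p4=1 p5=1 p6=1
That's 4 in total.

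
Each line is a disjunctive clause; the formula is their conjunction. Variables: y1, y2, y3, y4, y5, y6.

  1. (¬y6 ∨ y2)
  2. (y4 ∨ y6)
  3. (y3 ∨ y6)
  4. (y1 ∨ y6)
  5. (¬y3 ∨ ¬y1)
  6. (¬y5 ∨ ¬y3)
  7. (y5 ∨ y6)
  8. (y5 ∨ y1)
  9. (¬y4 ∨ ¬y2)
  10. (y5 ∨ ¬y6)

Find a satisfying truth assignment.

y1=T, y2=T, y3=F, y4=F, y5=T, y6=T

Branch on y1: take y1 = True.
  then y3 is forced to False.
  then y6 is forced to True.
  then y2 is forced to True.
  then y4 is forced to False.
  then y5 is forced to True.
Every clause has at least one true literal under this assignment.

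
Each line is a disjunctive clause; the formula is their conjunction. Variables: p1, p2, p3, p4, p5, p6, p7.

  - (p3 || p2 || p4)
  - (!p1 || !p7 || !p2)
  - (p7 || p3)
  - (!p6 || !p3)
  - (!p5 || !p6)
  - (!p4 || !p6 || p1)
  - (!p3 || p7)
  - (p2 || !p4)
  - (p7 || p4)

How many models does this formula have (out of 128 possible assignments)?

13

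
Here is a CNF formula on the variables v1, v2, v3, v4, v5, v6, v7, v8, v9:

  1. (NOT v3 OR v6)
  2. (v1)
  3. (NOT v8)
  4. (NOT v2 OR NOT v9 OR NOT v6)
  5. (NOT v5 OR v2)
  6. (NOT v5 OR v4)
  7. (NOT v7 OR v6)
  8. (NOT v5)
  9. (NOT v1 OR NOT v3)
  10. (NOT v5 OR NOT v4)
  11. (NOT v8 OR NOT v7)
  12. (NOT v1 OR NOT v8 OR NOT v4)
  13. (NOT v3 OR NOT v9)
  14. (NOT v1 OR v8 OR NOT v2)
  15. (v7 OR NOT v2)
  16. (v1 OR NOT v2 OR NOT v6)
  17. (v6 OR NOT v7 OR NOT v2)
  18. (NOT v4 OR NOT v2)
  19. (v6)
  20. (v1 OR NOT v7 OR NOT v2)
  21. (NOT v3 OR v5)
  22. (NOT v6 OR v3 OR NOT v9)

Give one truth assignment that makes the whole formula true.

Unit propagation: (v1) forces v1 = True.
Unit propagation: (NOT v8) forces v8 = False.
The clause (NOT v5) is unit: v5 must be False.
Unit propagation: (NOT v3) forces v3 = False.
Unit propagation: (NOT v2) forces v2 = False.
(v6) is a unit clause, so v6 = True.
The clause (NOT v9) is unit: v9 must be False.
v4, v7 are now unconstrained; take v4 = False, v7 = True.

v1=True  v2=False  v3=False  v4=False  v5=False  v6=True  v7=True  v8=False  v9=False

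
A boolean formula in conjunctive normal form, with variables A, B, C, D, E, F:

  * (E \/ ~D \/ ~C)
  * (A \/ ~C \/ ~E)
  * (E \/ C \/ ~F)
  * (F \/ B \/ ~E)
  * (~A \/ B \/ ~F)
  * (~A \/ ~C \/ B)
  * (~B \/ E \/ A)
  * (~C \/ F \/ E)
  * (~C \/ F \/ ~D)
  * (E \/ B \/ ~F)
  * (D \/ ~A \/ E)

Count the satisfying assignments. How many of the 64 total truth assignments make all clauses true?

17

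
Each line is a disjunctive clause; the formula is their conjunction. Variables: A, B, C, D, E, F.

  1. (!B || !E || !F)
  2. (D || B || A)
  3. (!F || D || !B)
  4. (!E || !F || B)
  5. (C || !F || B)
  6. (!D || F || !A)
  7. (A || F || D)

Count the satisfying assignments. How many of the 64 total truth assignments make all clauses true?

23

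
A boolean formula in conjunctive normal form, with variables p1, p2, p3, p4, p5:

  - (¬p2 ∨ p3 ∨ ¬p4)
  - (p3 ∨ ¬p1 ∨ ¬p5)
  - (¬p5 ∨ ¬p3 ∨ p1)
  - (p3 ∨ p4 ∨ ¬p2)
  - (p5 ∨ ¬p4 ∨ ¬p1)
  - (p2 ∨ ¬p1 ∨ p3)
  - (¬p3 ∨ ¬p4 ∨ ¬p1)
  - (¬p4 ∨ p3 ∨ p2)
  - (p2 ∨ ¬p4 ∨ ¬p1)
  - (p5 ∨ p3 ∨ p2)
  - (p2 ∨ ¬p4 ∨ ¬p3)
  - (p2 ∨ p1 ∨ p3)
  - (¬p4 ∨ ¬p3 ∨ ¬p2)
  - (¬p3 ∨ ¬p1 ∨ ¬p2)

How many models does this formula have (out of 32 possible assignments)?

Satisfying assignments:
  p1=0 p2=0 p3=1 p4=0 p5=0
  p1=0 p2=1 p3=1 p4=0 p5=0
  p1=1 p2=0 p3=1 p4=0 p5=0
  p1=1 p2=0 p3=1 p4=0 p5=1
That's 4 in total.

4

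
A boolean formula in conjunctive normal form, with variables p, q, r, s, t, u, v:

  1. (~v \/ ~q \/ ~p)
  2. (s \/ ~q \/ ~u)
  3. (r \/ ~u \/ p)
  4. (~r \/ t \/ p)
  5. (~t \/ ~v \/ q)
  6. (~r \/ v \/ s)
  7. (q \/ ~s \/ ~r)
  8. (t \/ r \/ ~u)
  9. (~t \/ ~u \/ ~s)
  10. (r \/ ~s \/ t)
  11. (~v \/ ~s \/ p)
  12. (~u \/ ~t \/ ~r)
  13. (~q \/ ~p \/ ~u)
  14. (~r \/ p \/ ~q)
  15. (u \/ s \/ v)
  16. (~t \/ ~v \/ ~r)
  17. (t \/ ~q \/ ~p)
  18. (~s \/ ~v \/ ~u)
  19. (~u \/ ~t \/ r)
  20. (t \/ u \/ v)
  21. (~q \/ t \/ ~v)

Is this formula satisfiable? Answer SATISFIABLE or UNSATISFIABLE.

SATISFIABLE

Set p = True and propagate.
The remaining clauses are satisfied by q = False, r = False, s = False, t = False, u = False, v = True.
So p=T, q=F, r=F, s=F, t=F, u=F, v=T is a satisfying assignment.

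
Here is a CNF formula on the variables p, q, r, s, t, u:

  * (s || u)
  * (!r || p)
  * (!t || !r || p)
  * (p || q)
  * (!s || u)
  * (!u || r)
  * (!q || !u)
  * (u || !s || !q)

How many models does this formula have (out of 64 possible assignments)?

4

The models are:
  p=1 q=0 r=1 s=0 t=0 u=1
  p=1 q=0 r=1 s=0 t=1 u=1
  p=1 q=0 r=1 s=1 t=0 u=1
  p=1 q=0 r=1 s=1 t=1 u=1
That's 4 in total.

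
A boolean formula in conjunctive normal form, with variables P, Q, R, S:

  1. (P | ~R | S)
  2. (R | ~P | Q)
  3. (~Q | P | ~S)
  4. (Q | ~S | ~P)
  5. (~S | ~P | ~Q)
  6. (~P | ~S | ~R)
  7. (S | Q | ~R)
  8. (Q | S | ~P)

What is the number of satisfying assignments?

6

Satisfying assignments:
  P=F Q=F R=F S=F
  P=F Q=F R=F S=T
  P=F Q=F R=T S=T
  P=F Q=T R=F S=F
  P=T Q=T R=F S=F
  P=T Q=T R=T S=F
That's 6 in total.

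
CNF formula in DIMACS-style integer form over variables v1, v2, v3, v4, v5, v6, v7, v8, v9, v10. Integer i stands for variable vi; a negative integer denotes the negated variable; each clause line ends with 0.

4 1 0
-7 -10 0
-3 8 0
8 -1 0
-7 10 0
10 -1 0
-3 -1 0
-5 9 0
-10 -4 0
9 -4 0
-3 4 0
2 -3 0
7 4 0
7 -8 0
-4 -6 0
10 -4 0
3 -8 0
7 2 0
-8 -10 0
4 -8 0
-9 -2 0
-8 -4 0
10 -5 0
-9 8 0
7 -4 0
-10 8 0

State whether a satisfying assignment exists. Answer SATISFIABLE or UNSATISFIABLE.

UNSATISFIABLE

v4 = True:
  propagation gives v10=False; an empty clause results — contradiction.
v4 = False:
  propagation gives v1=True, v8=True; an empty clause results — contradiction.
Every branch closes, so no satisfying assignment exists.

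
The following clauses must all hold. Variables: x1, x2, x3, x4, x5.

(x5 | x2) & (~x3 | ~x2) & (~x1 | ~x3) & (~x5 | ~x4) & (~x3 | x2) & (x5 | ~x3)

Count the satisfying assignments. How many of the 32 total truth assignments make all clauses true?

Case analysis on x3 and x2:
  x3=1, x2=1: a clause becomes empty — 0.
  x3=1, x2=0: a clause becomes empty — 0.
  x3=0, x2=1: x1 free; 3 ways for (x4,x5) × 2^1 = 6.
  x3=0, x2=0: remaining (x1,x4,x5) ∈ {(0,0,1); (1,0,1)} — 2.
Total: 0 + 0 + 6 + 2 = 8.

8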